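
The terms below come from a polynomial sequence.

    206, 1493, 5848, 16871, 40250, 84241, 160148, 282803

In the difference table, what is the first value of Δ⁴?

2088

Δ: 1287, 4355, 11023, 23379, 43991, 75907, 122655
Δ²: 3068, 6668, 12356, 20612, 31916, 46748
Δ³: 3600, 5688, 8256, 11304, 14832
Δ⁴: 2088, 2568, 3048, 3528
Δ⁵: 480, 480, 480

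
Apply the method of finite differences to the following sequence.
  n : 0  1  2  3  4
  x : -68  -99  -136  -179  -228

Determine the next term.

Δ: -31, -37, -43, -49
Δ²: -6, -6, -6
Constant second difference = -6, so extend:
-49 − 6 = -55;  -228 − 55 = -283

-283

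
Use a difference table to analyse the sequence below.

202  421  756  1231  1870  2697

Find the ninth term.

6546

219, 335, 475, 639, 827
116, 140, 164, 188
24, 24, 24
Constant third difference = 24, so extend:
188 + 24 = 212;  827 + 212 = 1039;  2697 + 1039 = 3736
212 + 24 = 236;  1039 + 236 = 1275;  3736 + 1275 = 5011
236 + 24 = 260;  1275 + 260 = 1535;  5011 + 1535 = 6546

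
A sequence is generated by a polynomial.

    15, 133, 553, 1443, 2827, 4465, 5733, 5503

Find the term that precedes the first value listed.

Δ: 118  420  890  1384  1638  1268  -230
Δ²: 302  470  494  254  -370  -1498
Δ³: 168  24  -240  -624  -1128
Δ⁴: -144  -264  -384  -504
Δ⁵: -120  -120  -120
The fifth differences are constant at -120.
Work back: -144 + 120 = -24;  168 + 24 = 192;  302 − 192 = 110;  118 − 110 = 8;  15 − 8 = 7

7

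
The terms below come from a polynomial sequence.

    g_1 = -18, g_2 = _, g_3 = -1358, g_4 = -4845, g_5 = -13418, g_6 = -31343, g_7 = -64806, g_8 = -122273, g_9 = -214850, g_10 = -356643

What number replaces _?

-251

Using the last 8 terms:
Δ: -3487, -8573, -17925, -33463, -57467, -92577, -141793
Δ²: -5086, -9352, -15538, -24004, -35110, -49216
Δ³: -4266, -6186, -8466, -11106, -14106
Δ⁴: -1920, -2280, -2640, -3000
Δ⁵: -360, -360, -360
Constant fifth difference = -360.
Extend backward: -1920 + 360 = -1560;  -4266 + 1560 = -2706;  -5086 + 2706 = -2380;  -3487 + 2380 = -1107;  -1358 + 1107 = -251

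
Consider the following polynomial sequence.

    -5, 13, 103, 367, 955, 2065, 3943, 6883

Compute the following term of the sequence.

11227

Δ: 18, 90, 264, 588, 1110, 1878, 2940
Δ²: 72, 174, 324, 522, 768, 1062
Δ³: 102, 150, 198, 246, 294
Δ⁴: 48, 48, 48, 48
Fourth differences constant at 48.
294 + 48 = 342;  1062 + 342 = 1404;  2940 + 1404 = 4344;  6883 + 4344 = 11227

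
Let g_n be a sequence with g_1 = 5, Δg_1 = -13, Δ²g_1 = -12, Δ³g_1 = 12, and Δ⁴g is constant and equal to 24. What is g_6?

60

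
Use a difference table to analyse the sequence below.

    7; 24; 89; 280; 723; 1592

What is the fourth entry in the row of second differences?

First differences: 17, 65, 191, 443, 869
Second differences: 48, 126, 252, 426
Third differences: 78, 126, 174
Fourth differences: 48, 48

426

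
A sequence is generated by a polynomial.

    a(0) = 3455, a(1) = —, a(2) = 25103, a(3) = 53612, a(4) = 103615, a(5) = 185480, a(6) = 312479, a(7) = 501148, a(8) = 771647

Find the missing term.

Using the last 7 terms:
Δ: 28509  50003  81865  126999  188669  270499
Δ²: 21494  31862  45134  61670  81830
Δ³: 10368  13272  16536  20160
Δ⁴: 2904  3264  3624
Δ⁵: 360  360
Constant fifth difference = 360.
Extend backward: 2904 − 360 = 2544;  10368 − 2544 = 7824;  21494 − 7824 = 13670;  28509 − 13670 = 14839;  25103 − 14839 = 10264

10264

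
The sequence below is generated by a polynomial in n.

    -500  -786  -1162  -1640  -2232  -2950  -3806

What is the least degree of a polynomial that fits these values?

3

Δ: -286, -376, -478, -592, -718, -856
Δ²: -90, -102, -114, -126, -138
Δ³: -12, -12, -12, -12
The third differences are constant, so the polynomial has degree 3.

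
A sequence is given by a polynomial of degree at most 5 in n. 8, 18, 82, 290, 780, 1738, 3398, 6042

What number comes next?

10 , 64 , 208 , 490 , 958 , 1660 , 2644
54 , 144 , 282 , 468 , 702 , 984
90 , 138 , 186 , 234 , 282
48 , 48 , 48 , 48
Fourth differences constant at 48.
282 + 48 = 330;  984 + 330 = 1314;  2644 + 1314 = 3958;  6042 + 3958 = 10000

10000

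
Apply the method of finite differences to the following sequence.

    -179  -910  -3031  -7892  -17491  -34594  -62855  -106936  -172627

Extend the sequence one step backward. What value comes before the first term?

-731, -2121, -4861, -9599, -17103, -28261, -44081, -65691
-1390, -2740, -4738, -7504, -11158, -15820, -21610
-1350, -1998, -2766, -3654, -4662, -5790
-648, -768, -888, -1008, -1128
-120, -120, -120, -120
The fifth differences are constant at -120.
Work back: -648 + 120 = -528;  -1350 + 528 = -822;  -1390 + 822 = -568;  -731 + 568 = -163;  -179 + 163 = -16

-16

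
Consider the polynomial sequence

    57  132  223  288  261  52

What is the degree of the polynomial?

Δ: 75, 91, 65, -27, -209
Δ²: 16, -26, -92, -182
Δ³: -42, -66, -90
Δ⁴: -24, -24
The fourth differences are constant, so the polynomial has degree 4.

4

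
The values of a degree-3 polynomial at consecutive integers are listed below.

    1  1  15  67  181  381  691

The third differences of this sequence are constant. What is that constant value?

Δ: 0, 14, 52, 114, 200, 310
Δ²: 14, 38, 62, 86, 110
Δ³: 24, 24, 24, 24

24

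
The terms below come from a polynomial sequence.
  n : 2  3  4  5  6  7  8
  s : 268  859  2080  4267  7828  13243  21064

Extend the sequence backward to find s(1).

43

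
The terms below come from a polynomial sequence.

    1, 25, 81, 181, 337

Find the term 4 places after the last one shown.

24, 56, 100, 156
32, 44, 56
12, 12
Third differences constant at 12.
56 + 12 = 68;  156 + 68 = 224;  337 + 224 = 561
68 + 12 = 80;  224 + 80 = 304;  561 + 304 = 865
80 + 12 = 92;  304 + 92 = 396;  865 + 396 = 1261
92 + 12 = 104;  396 + 104 = 500;  1261 + 500 = 1761

1761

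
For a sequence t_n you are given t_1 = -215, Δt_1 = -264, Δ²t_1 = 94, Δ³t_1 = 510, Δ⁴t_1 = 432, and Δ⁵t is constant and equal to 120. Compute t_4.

-215

Build the table forward from the leading diagonal:
D5: 120  120  120  120
D4: 432  552  672  792
D3: 510  942  1494  2166
D2: 94  604  1546  3040
D1: -264  -170  434  1980
t: -215  -479  -649  -215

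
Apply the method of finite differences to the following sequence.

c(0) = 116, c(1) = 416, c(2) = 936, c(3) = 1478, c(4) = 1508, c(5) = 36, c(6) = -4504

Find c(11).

300 , 520 , 542 , 30 , -1472 , -4540
220 , 22 , -512 , -1502 , -3068
-198 , -534 , -990 , -1566
-336 , -456 , -576
-120 , -120
Fifth differences constant at -120.
-576 − 120 = -696;  -1566 − 696 = -2262;  -3068 − 2262 = -5330;  -4540 − 5330 = -9870;  -4504 − 9870 = -14374
-696 − 120 = -816;  -2262 − 816 = -3078;  -5330 − 3078 = -8408;  -9870 − 8408 = -18278;  -14374 − 18278 = -32652
-816 − 120 = -936;  -3078 − 936 = -4014;  -8408 − 4014 = -12422;  -18278 − 12422 = -30700;  -32652 − 30700 = -63352
-936 − 120 = -1056;  -4014 − 1056 = -5070;  -12422 − 5070 = -17492;  -30700 − 17492 = -48192;  -63352 − 48192 = -111544
-1056 − 120 = -1176;  -5070 − 1176 = -6246;  -17492 − 6246 = -23738;  -48192 − 23738 = -71930;  -111544 − 71930 = -183474

-183474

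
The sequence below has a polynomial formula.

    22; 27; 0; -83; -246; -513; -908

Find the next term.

Δ: 5  -27  -83  -163  -267  -395
Δ²: -32  -56  -80  -104  -128
Δ³: -24  -24  -24  -24
The third differences are constant (-24).
-128 − 24 = -152;  -395 − 152 = -547;  -908 − 547 = -1455

-1455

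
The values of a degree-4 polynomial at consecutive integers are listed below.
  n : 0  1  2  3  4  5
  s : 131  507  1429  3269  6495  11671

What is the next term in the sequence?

19457

First differences: 376, 922, 1840, 3226, 5176
Second differences: 546, 918, 1386, 1950
Third differences: 372, 468, 564
Fourth differences: 96, 96
Fourth differences constant at 96.
564 + 96 = 660;  1950 + 660 = 2610;  5176 + 2610 = 7786;  11671 + 7786 = 19457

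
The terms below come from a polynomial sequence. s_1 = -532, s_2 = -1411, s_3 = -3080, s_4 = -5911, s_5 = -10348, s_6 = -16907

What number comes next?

-26176

First differences: -879, -1669, -2831, -4437, -6559
Second differences: -790, -1162, -1606, -2122
Third differences: -372, -444, -516
Fourth differences: -72, -72
Constant fourth difference = -72, so extend:
-516 − 72 = -588;  -2122 − 588 = -2710;  -6559 − 2710 = -9269;  -16907 − 9269 = -26176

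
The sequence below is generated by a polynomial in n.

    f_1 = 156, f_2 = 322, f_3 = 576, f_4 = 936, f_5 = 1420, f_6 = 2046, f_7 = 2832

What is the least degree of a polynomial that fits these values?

3

First differences: 166, 254, 360, 484, 626, 786
Second differences: 88, 106, 124, 142, 160
Third differences: 18, 18, 18, 18
The third differences are constant, so the polynomial has degree 3.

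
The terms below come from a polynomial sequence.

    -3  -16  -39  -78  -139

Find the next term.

-228

First differences: -13  -23  -39  -61
Second differences: -10  -16  -22
Third differences: -6  -6
Third differences constant at -6.
-22 − 6 = -28;  -61 − 28 = -89;  -139 − 89 = -228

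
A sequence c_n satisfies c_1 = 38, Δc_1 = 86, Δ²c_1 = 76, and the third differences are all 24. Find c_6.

1468

Build the table forward from the leading diagonal:
Third differences: 24  24  24  24  24  24
Second differences: 76  100  124  148  172  196
First differences: 86  162  262  386  534  706
c: 38  124  286  548  934  1468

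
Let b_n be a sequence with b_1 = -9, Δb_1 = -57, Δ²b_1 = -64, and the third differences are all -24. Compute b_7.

-1791

Build the table forward from the leading diagonal:
Δ³: -24  -24  -24  -24  -24  -24  -24
Δ²: -64  -88  -112  -136  -160  -184  -208
Δ: -57  -121  -209  -321  -457  -617  -801
b: -9  -66  -187  -396  -717  -1174  -1791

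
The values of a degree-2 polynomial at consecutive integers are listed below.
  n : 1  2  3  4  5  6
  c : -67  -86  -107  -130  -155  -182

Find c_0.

-50

D1: -19, -21, -23, -25, -27
D2: -2, -2, -2, -2
The second differences are constant at -2.
Work back: -19 + 2 = -17;  -67 + 17 = -50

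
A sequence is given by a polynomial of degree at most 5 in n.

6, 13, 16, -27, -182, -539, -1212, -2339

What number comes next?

D1: 7, 3, -43, -155, -357, -673, -1127
D2: -4, -46, -112, -202, -316, -454
D3: -42, -66, -90, -114, -138
D4: -24, -24, -24, -24
Fourth differences constant at -24.
-138 − 24 = -162;  -454 − 162 = -616;  -1127 − 616 = -1743;  -2339 − 1743 = -4082

-4082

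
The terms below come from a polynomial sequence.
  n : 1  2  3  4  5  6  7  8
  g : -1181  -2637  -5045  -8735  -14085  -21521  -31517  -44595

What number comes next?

D1: -1456, -2408, -3690, -5350, -7436, -9996, -13078
D2: -952, -1282, -1660, -2086, -2560, -3082
D3: -330, -378, -426, -474, -522
D4: -48, -48, -48, -48
The fourth differences are constant (-48).
-522 − 48 = -570;  -3082 − 570 = -3652;  -13078 − 3652 = -16730;  -44595 − 16730 = -61325

-61325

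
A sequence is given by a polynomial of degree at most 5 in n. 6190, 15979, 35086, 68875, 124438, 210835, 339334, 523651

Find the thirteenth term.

2964166

D1: 9789, 19107, 33789, 55563, 86397, 128499, 184317
D2: 9318, 14682, 21774, 30834, 42102, 55818
D3: 5364, 7092, 9060, 11268, 13716
D4: 1728, 1968, 2208, 2448
D5: 240, 240, 240
The fifth differences are constant (240).
2448 + 240 = 2688;  13716 + 2688 = 16404;  55818 + 16404 = 72222;  184317 + 72222 = 256539;  523651 + 256539 = 780190
2688 + 240 = 2928;  16404 + 2928 = 19332;  72222 + 19332 = 91554;  256539 + 91554 = 348093;  780190 + 348093 = 1128283
2928 + 240 = 3168;  19332 + 3168 = 22500;  91554 + 22500 = 114054;  348093 + 114054 = 462147;  1128283 + 462147 = 1590430
3168 + 240 = 3408;  22500 + 3408 = 25908;  114054 + 25908 = 139962;  462147 + 139962 = 602109;  1590430 + 602109 = 2192539
3408 + 240 = 3648;  25908 + 3648 = 29556;  139962 + 29556 = 169518;  602109 + 169518 = 771627;  2192539 + 771627 = 2964166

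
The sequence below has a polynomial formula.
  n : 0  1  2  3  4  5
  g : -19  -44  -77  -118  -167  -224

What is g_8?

-25, -33, -41, -49, -57
-8, -8, -8, -8
Constant second difference = -8, so extend:
-57 − 8 = -65;  -224 − 65 = -289
-65 − 8 = -73;  -289 − 73 = -362
-73 − 8 = -81;  -362 − 81 = -443

-443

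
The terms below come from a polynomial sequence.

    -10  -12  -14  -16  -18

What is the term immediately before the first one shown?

D1: -2, -2, -2, -2
The first differences are constant at -2.
Work back: -10 + 2 = -8

-8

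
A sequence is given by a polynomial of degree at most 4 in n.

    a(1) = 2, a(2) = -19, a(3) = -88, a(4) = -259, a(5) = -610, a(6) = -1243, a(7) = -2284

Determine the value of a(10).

-21 , -69 , -171 , -351 , -633 , -1041
-48 , -102 , -180 , -282 , -408
-54 , -78 , -102 , -126
-24 , -24 , -24
The fourth differences are constant (-24).
-126 − 24 = -150;  -408 − 150 = -558;  -1041 − 558 = -1599;  -2284 − 1599 = -3883
-150 − 24 = -174;  -558 − 174 = -732;  -1599 − 732 = -2331;  -3883 − 2331 = -6214
-174 − 24 = -198;  -732 − 198 = -930;  -2331 − 930 = -3261;  -6214 − 3261 = -9475

-9475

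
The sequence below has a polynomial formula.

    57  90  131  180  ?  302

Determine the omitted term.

237

Using the first 4 terms:
Δ: 33, 41, 49
Δ²: 8, 8
Constant second difference = 8.
Extend forward: 49 + 8 = 57;  180 + 57 = 237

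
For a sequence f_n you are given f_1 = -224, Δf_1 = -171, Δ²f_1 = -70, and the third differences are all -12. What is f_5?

Build the table forward from the leading diagonal:
Third differences: -12  -12  -12  -12  -12
Second differences: -70  -82  -94  -106  -118
First differences: -171  -241  -323  -417  -523
f: -224  -395  -636  -959  -1376

-1376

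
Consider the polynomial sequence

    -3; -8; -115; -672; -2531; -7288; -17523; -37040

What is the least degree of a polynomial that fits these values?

5

D1: -5, -107, -557, -1859, -4757, -10235, -19517
D2: -102, -450, -1302, -2898, -5478, -9282
D3: -348, -852, -1596, -2580, -3804
D4: -504, -744, -984, -1224
D5: -240, -240, -240
The fifth differences are constant, so the polynomial has degree 5.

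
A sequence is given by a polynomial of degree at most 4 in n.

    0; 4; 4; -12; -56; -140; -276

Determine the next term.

-476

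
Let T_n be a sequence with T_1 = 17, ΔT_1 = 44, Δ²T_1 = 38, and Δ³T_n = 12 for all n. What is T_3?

143

Build the table forward from the leading diagonal:
Δ³: 12  12  12
Δ²: 38  50  62
Δ: 44  82  132
T: 17  61  143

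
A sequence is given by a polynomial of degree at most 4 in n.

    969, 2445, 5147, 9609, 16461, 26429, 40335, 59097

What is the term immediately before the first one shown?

281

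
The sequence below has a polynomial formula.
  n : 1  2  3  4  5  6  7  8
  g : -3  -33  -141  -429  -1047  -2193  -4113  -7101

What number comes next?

-30  -108  -288  -618  -1146  -1920  -2988
-78  -180  -330  -528  -774  -1068
-102  -150  -198  -246  -294
-48  -48  -48  -48
Constant fourth difference = -48, so extend:
-294 − 48 = -342;  -1068 − 342 = -1410;  -2988 − 1410 = -4398;  -7101 − 4398 = -11499

-11499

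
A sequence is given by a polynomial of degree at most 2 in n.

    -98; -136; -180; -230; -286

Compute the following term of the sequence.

-348

Δ: -38, -44, -50, -56
Δ²: -6, -6, -6
Constant second difference = -6, so extend:
-56 − 6 = -62;  -286 − 62 = -348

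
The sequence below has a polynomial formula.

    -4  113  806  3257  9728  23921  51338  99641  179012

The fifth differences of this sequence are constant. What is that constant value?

First differences: 117, 693, 2451, 6471, 14193, 27417, 48303, 79371
Second differences: 576, 1758, 4020, 7722, 13224, 20886, 31068
Third differences: 1182, 2262, 3702, 5502, 7662, 10182
Fourth differences: 1080, 1440, 1800, 2160, 2520
Fifth differences: 360, 360, 360, 360

360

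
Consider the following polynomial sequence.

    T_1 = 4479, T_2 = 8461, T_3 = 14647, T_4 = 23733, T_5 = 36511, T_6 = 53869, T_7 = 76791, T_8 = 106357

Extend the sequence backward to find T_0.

2101

Δ: 3982, 6186, 9086, 12778, 17358, 22922, 29566
Δ²: 2204, 2900, 3692, 4580, 5564, 6644
Δ³: 696, 792, 888, 984, 1080
Δ⁴: 96, 96, 96, 96
The fourth differences are constant at 96.
Work back: 696 − 96 = 600;  2204 − 600 = 1604;  3982 − 1604 = 2378;  4479 − 2378 = 2101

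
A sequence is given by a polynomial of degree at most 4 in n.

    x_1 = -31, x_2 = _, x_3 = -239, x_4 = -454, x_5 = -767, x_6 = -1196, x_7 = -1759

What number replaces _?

Using the last 5 terms:
Δ: -215  -313  -429  -563
Δ²: -98  -116  -134
Δ³: -18  -18
Constant third difference = -18.
Extend backward: -98 + 18 = -80;  -215 + 80 = -135;  -239 + 135 = -104

-104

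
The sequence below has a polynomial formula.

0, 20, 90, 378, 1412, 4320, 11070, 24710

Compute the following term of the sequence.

Δ: 20, 70, 288, 1034, 2908, 6750, 13640
Δ²: 50, 218, 746, 1874, 3842, 6890
Δ³: 168, 528, 1128, 1968, 3048
Δ⁴: 360, 600, 840, 1080
Δ⁵: 240, 240, 240
Constant fifth difference = 240, so extend:
1080 + 240 = 1320;  3048 + 1320 = 4368;  6890 + 4368 = 11258;  13640 + 11258 = 24898;  24710 + 24898 = 49608

49608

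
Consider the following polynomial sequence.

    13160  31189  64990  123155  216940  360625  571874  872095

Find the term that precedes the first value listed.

4615

D1: 18029, 33801, 58165, 93785, 143685, 211249, 300221
D2: 15772, 24364, 35620, 49900, 67564, 88972
D3: 8592, 11256, 14280, 17664, 21408
D4: 2664, 3024, 3384, 3744
D5: 360, 360, 360
The fifth differences are constant at 360.
Work back: 2664 − 360 = 2304;  8592 − 2304 = 6288;  15772 − 6288 = 9484;  18029 − 9484 = 8545;  13160 − 8545 = 4615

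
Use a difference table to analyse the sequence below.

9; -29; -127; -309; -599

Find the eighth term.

-2357

-38 , -98 , -182 , -290
-60 , -84 , -108
-24 , -24
Third differences constant at -24.
-108 − 24 = -132;  -290 − 132 = -422;  -599 − 422 = -1021
-132 − 24 = -156;  -422 − 156 = -578;  -1021 − 578 = -1599
-156 − 24 = -180;  -578 − 180 = -758;  -1599 − 758 = -2357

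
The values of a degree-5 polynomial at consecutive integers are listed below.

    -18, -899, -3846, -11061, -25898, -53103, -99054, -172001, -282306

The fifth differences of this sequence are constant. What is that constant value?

-240

First differences: -881, -2947, -7215, -14837, -27205, -45951, -72947, -110305
Second differences: -2066, -4268, -7622, -12368, -18746, -26996, -37358
Third differences: -2202, -3354, -4746, -6378, -8250, -10362
Fourth differences: -1152, -1392, -1632, -1872, -2112
Fifth differences: -240, -240, -240, -240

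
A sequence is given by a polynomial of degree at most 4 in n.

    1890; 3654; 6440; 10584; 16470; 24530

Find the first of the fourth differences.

48

Δ: 1764, 2786, 4144, 5886, 8060
Δ²: 1022, 1358, 1742, 2174
Δ³: 336, 384, 432
Δ⁴: 48, 48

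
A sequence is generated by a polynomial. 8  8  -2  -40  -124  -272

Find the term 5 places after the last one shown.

-2602

0  -10  -38  -84  -148
-10  -28  -46  -64
-18  -18  -18
Third differences constant at -18.
-64 − 18 = -82;  -148 − 82 = -230;  -272 − 230 = -502
-82 − 18 = -100;  -230 − 100 = -330;  -502 − 330 = -832
-100 − 18 = -118;  -330 − 118 = -448;  -832 − 448 = -1280
-118 − 18 = -136;  -448 − 136 = -584;  -1280 − 584 = -1864
-136 − 18 = -154;  -584 − 154 = -738;  -1864 − 738 = -2602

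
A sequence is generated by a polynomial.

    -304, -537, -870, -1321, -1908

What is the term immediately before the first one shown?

D1: -233, -333, -451, -587
D2: -100, -118, -136
D3: -18, -18
The third differences are constant at -18.
Work back: -100 + 18 = -82;  -233 + 82 = -151;  -304 + 151 = -153

-153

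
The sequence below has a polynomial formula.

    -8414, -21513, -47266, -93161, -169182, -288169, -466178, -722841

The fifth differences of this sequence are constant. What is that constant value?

-360

D1: -13099, -25753, -45895, -76021, -118987, -178009, -256663
D2: -12654, -20142, -30126, -42966, -59022, -78654
D3: -7488, -9984, -12840, -16056, -19632
D4: -2496, -2856, -3216, -3576
D5: -360, -360, -360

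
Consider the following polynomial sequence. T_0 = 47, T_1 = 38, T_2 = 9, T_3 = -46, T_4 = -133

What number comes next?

-258

First differences: -9, -29, -55, -87
Second differences: -20, -26, -32
Third differences: -6, -6
Constant third difference = -6, so extend:
-32 − 6 = -38;  -87 − 38 = -125;  -133 − 125 = -258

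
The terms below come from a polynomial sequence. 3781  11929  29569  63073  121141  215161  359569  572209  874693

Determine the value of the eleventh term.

1856641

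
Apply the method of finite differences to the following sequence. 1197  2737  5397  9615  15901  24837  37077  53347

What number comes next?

74445

First differences: 1540, 2660, 4218, 6286, 8936, 12240, 16270
Second differences: 1120, 1558, 2068, 2650, 3304, 4030
Third differences: 438, 510, 582, 654, 726
Fourth differences: 72, 72, 72, 72
The fourth differences are constant (72).
726 + 72 = 798;  4030 + 798 = 4828;  16270 + 4828 = 21098;  53347 + 21098 = 74445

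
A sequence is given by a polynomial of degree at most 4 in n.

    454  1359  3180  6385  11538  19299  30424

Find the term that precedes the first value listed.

93

905  1821  3205  5153  7761  11125
916  1384  1948  2608  3364
468  564  660  756
96  96  96
The fourth differences are constant at 96.
Work back: 468 − 96 = 372;  916 − 372 = 544;  905 − 544 = 361;  454 − 361 = 93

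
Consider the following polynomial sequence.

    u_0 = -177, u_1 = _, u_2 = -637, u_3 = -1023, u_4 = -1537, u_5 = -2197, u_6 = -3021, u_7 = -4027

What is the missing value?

-361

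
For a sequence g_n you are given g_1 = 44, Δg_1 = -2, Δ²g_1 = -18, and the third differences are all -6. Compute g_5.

Build the table forward from the leading diagonal:
D3: -6, -6, -6, -6, -6
D2: -18, -24, -30, -36, -42
D1: -2, -20, -44, -74, -110
g: 44, 42, 22, -22, -96

-96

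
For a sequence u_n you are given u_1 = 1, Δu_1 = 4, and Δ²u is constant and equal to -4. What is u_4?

1

Build the table forward from the leading diagonal:
D2: -4  -4  -4  -4
D1: 4  0  -4  -8
u: 1  5  5  1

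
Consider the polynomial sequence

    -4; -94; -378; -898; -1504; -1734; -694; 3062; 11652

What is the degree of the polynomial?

5

First differences: -90, -284, -520, -606, -230, 1040, 3756, 8590
Second differences: -194, -236, -86, 376, 1270, 2716, 4834
Third differences: -42, 150, 462, 894, 1446, 2118
Fourth differences: 192, 312, 432, 552, 672
Fifth differences: 120, 120, 120, 120
The fifth differences are constant, so the polynomial has degree 5.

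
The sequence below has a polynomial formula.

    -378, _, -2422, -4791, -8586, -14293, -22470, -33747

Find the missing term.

Using the last 6 terms:
-2369, -3795, -5707, -8177, -11277
-1426, -1912, -2470, -3100
-486, -558, -630
-72, -72
Constant fourth difference = -72.
Extend backward: -486 + 72 = -414;  -1426 + 414 = -1012;  -2369 + 1012 = -1357;  -2422 + 1357 = -1065

-1065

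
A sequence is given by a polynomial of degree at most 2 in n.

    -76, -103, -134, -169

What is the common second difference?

Δ: -27, -31, -35
Δ²: -4, -4

-4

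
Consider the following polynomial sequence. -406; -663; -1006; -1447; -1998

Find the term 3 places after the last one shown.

-4431

-257  -343  -441  -551
-86  -98  -110
-12  -12
Third differences constant at -12.
-110 − 12 = -122;  -551 − 122 = -673;  -1998 − 673 = -2671
-122 − 12 = -134;  -673 − 134 = -807;  -2671 − 807 = -3478
-134 − 12 = -146;  -807 − 146 = -953;  -3478 − 953 = -4431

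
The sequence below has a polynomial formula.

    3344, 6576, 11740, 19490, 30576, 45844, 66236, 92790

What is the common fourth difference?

Δ: 3232, 5164, 7750, 11086, 15268, 20392, 26554
Δ²: 1932, 2586, 3336, 4182, 5124, 6162
Δ³: 654, 750, 846, 942, 1038
Δ⁴: 96, 96, 96, 96

96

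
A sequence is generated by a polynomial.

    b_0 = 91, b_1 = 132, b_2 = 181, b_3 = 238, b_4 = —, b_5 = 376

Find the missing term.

303

Using the first 4 terms:
41  49  57
8  8
Constant second difference = 8.
Extend forward: 57 + 8 = 65;  238 + 65 = 303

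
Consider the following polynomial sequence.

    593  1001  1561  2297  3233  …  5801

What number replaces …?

Using the first 5 terms:
408, 560, 736, 936
152, 176, 200
24, 24
Constant third difference = 24.
Extend forward: 200 + 24 = 224;  936 + 224 = 1160;  3233 + 1160 = 4393

4393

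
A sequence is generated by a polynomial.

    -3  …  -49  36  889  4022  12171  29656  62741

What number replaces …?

-14

Using the last 7 terms:
First differences: 85, 853, 3133, 8149, 17485, 33085
Second differences: 768, 2280, 5016, 9336, 15600
Third differences: 1512, 2736, 4320, 6264
Fourth differences: 1224, 1584, 1944
Fifth differences: 360, 360
Constant fifth difference = 360.
Extend backward: 1224 − 360 = 864;  1512 − 864 = 648;  768 − 648 = 120;  85 − 120 = -35;  -49 + 35 = -14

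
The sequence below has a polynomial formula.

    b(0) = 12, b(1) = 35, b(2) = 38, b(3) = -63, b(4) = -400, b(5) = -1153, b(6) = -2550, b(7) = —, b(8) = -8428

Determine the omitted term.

-4867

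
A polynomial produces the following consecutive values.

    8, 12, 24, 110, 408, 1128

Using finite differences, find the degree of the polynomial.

First differences: 4, 12, 86, 298, 720
Second differences: 8, 74, 212, 422
Third differences: 66, 138, 210
Fourth differences: 72, 72
The fourth differences are constant, so the polynomial has degree 4.

4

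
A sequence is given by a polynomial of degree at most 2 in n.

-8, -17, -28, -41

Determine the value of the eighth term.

-113

First differences: -9 , -11 , -13
Second differences: -2 , -2
Second differences constant at -2.
-13 − 2 = -15;  -41 − 15 = -56
-15 − 2 = -17;  -56 − 17 = -73
-17 − 2 = -19;  -73 − 19 = -92
-19 − 2 = -21;  -92 − 21 = -113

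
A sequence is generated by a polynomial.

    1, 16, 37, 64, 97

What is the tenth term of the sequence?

Δ: 15  21  27  33
Δ²: 6  6  6
The second differences are constant (6).
33 + 6 = 39;  97 + 39 = 136
39 + 6 = 45;  136 + 45 = 181
45 + 6 = 51;  181 + 51 = 232
51 + 6 = 57;  232 + 57 = 289
57 + 6 = 63;  289 + 63 = 352

352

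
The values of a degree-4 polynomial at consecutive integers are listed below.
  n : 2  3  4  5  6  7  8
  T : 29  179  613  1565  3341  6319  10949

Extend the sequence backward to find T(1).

1

D1: 150, 434, 952, 1776, 2978, 4630
D2: 284, 518, 824, 1202, 1652
D3: 234, 306, 378, 450
D4: 72, 72, 72
The fourth differences are constant at 72.
Work back: 234 − 72 = 162;  284 − 162 = 122;  150 − 122 = 28;  29 − 28 = 1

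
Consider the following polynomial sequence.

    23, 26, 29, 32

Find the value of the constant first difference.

D1: 3, 3, 3

3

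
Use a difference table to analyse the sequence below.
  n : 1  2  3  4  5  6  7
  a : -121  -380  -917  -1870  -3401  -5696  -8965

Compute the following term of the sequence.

Δ: -259 , -537 , -953 , -1531 , -2295 , -3269
Δ²: -278 , -416 , -578 , -764 , -974
Δ³: -138 , -162 , -186 , -210
Δ⁴: -24 , -24 , -24
Constant fourth difference = -24, so extend:
-210 − 24 = -234;  -974 − 234 = -1208;  -3269 − 1208 = -4477;  -8965 − 4477 = -13442

-13442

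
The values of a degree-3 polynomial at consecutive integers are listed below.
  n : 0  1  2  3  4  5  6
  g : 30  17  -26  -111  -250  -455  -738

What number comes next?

-13 , -43 , -85 , -139 , -205 , -283
-30 , -42 , -54 , -66 , -78
-12 , -12 , -12 , -12
The third differences are constant (-12).
-78 − 12 = -90;  -283 − 90 = -373;  -738 − 373 = -1111

-1111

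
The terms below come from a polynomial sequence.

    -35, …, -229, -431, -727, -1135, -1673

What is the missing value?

-103

Using the last 5 terms:
-202  -296  -408  -538
-94  -112  -130
-18  -18
Constant third difference = -18.
Extend backward: -94 + 18 = -76;  -202 + 76 = -126;  -229 + 126 = -103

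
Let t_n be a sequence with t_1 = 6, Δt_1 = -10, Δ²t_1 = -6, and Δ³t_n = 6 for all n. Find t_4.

Build the table forward from the leading diagonal:
Third differences: 6  6  6  6
Second differences: -6  0  6  12
First differences: -10  -16  -16  -10
t: 6  -4  -20  -36

-36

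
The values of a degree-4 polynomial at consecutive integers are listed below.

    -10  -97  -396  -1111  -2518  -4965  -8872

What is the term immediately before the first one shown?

-3

D1: -87  -299  -715  -1407  -2447  -3907
D2: -212  -416  -692  -1040  -1460
D3: -204  -276  -348  -420
D4: -72  -72  -72
The fourth differences are constant at -72.
Work back: -204 + 72 = -132;  -212 + 132 = -80;  -87 + 80 = -7;  -10 + 7 = -3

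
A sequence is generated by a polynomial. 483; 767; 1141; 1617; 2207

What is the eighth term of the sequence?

284  374  476  590
90  102  114
12  12
Third differences constant at 12.
114 + 12 = 126;  590 + 126 = 716;  2207 + 716 = 2923
126 + 12 = 138;  716 + 138 = 854;  2923 + 854 = 3777
138 + 12 = 150;  854 + 150 = 1004;  3777 + 1004 = 4781

4781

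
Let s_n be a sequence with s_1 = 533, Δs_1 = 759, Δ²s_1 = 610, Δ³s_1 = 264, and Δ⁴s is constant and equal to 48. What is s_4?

4904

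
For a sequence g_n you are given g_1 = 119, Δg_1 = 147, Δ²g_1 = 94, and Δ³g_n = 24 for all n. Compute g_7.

Build the table forward from the leading diagonal:
D3: 24  24  24  24  24  24  24
D2: 94  118  142  166  190  214  238
D1: 147  241  359  501  667  857  1071
g: 119  266  507  866  1367  2034  2891

2891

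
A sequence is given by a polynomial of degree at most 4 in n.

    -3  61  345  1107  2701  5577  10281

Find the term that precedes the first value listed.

-9

64  284  762  1594  2876  4704
220  478  832  1282  1828
258  354  450  546
96  96  96
The fourth differences are constant at 96.
Work back: 258 − 96 = 162;  220 − 162 = 58;  64 − 58 = 6;  -3 − 6 = -9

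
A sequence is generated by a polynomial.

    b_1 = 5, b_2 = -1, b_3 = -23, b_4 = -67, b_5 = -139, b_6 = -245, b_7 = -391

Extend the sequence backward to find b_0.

Δ: -6  -22  -44  -72  -106  -146
Δ²: -16  -22  -28  -34  -40
Δ³: -6  -6  -6  -6
The third differences are constant at -6.
Work back: -16 + 6 = -10;  -6 + 10 = 4;  5 − 4 = 1

1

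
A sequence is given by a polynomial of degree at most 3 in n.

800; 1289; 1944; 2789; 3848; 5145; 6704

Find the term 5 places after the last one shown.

19269

489  655  845  1059  1297  1559
166  190  214  238  262
24  24  24  24
Third differences constant at 24.
262 + 24 = 286;  1559 + 286 = 1845;  6704 + 1845 = 8549
286 + 24 = 310;  1845 + 310 = 2155;  8549 + 2155 = 10704
310 + 24 = 334;  2155 + 334 = 2489;  10704 + 2489 = 13193
334 + 24 = 358;  2489 + 358 = 2847;  13193 + 2847 = 16040
358 + 24 = 382;  2847 + 382 = 3229;  16040 + 3229 = 19269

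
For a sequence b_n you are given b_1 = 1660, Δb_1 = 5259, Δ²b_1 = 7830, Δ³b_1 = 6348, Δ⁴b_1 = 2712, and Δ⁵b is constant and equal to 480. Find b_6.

Build the table forward from the leading diagonal:
Δ⁵: 480  480  480  480  480  480
Δ⁴: 2712  3192  3672  4152  4632  5112
Δ³: 6348  9060  12252  15924  20076  24708
Δ²: 7830  14178  23238  35490  51414  71490
Δ: 5259  13089  27267  50505  85995  137409
b: 1660  6919  20008  47275  97780  183775

183775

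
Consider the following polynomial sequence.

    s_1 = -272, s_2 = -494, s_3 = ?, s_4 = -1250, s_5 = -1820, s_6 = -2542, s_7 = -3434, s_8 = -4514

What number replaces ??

-814

Using the last 5 terms:
Δ: -570  -722  -892  -1080
Δ²: -152  -170  -188
Δ³: -18  -18
Constant third difference = -18.
Extend backward: -152 + 18 = -134;  -570 + 134 = -436;  -1250 + 436 = -814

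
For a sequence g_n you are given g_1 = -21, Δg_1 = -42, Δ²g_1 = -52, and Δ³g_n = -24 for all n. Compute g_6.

Build the table forward from the leading diagonal:
Δ³: -24, -24, -24, -24, -24, -24
Δ²: -52, -76, -100, -124, -148, -172
Δ: -42, -94, -170, -270, -394, -542
g: -21, -63, -157, -327, -597, -991

-991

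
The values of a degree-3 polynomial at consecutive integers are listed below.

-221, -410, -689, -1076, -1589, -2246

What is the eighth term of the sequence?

-4064

D1: -189, -279, -387, -513, -657
D2: -90, -108, -126, -144
D3: -18, -18, -18
Constant third difference = -18, so extend:
-144 − 18 = -162;  -657 − 162 = -819;  -2246 − 819 = -3065
-162 − 18 = -180;  -819 − 180 = -999;  -3065 − 999 = -4064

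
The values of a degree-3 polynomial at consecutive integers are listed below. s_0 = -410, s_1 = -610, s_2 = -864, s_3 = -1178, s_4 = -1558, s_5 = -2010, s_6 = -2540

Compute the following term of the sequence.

-3154

First differences: -200, -254, -314, -380, -452, -530
Second differences: -54, -60, -66, -72, -78
Third differences: -6, -6, -6, -6
The third differences are constant (-6).
-78 − 6 = -84;  -530 − 84 = -614;  -2540 − 614 = -3154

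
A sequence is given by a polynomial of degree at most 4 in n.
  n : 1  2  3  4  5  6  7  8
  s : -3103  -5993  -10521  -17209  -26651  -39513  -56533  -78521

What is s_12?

D1: -2890, -4528, -6688, -9442, -12862, -17020, -21988
D2: -1638, -2160, -2754, -3420, -4158, -4968
D3: -522, -594, -666, -738, -810
D4: -72, -72, -72, -72
Constant fourth difference = -72, so extend:
-810 − 72 = -882;  -4968 − 882 = -5850;  -21988 − 5850 = -27838;  -78521 − 27838 = -106359
-882 − 72 = -954;  -5850 − 954 = -6804;  -27838 − 6804 = -34642;  -106359 − 34642 = -141001
-954 − 72 = -1026;  -6804 − 1026 = -7830;  -34642 − 7830 = -42472;  -141001 − 42472 = -183473
-1026 − 72 = -1098;  -7830 − 1098 = -8928;  -42472 − 8928 = -51400;  -183473 − 51400 = -234873

-234873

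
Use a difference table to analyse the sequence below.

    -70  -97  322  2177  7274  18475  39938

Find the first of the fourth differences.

Δ: -27, 419, 1855, 5097, 11201, 21463
Δ²: 446, 1436, 3242, 6104, 10262
Δ³: 990, 1806, 2862, 4158
Δ⁴: 816, 1056, 1296
Δ⁵: 240, 240

816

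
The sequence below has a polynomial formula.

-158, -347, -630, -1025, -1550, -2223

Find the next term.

-3062

First differences: -189  -283  -395  -525  -673
Second differences: -94  -112  -130  -148
Third differences: -18  -18  -18
The third differences are constant (-18).
-148 − 18 = -166;  -673 − 166 = -839;  -2223 − 839 = -3062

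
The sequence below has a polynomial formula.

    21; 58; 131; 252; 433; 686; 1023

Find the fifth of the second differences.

84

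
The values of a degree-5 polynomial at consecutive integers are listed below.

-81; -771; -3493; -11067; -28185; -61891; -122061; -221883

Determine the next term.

D1: -690, -2722, -7574, -17118, -33706, -60170, -99822
D2: -2032, -4852, -9544, -16588, -26464, -39652
D3: -2820, -4692, -7044, -9876, -13188
D4: -1872, -2352, -2832, -3312
D5: -480, -480, -480
The fifth differences are constant (-480).
-3312 − 480 = -3792;  -13188 − 3792 = -16980;  -39652 − 16980 = -56632;  -99822 − 56632 = -156454;  -221883 − 156454 = -378337

-378337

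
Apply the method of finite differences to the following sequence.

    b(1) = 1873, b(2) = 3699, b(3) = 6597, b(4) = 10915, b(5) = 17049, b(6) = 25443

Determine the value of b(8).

51027

First differences: 1826, 2898, 4318, 6134, 8394
Second differences: 1072, 1420, 1816, 2260
Third differences: 348, 396, 444
Fourth differences: 48, 48
The fourth differences are constant (48).
444 + 48 = 492;  2260 + 492 = 2752;  8394 + 2752 = 11146;  25443 + 11146 = 36589
492 + 48 = 540;  2752 + 540 = 3292;  11146 + 3292 = 14438;  36589 + 14438 = 51027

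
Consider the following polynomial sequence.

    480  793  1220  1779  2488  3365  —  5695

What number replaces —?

4428

Using the first 6 terms:
313, 427, 559, 709, 877
114, 132, 150, 168
18, 18, 18
Constant third difference = 18.
Extend forward: 168 + 18 = 186;  877 + 186 = 1063;  3365 + 1063 = 4428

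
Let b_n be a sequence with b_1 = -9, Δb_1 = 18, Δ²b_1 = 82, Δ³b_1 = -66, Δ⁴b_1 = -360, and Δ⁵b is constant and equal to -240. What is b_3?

Build the table forward from the leading diagonal:
Δ⁵: -240  -240  -240
Δ⁴: -360  -600  -840
Δ³: -66  -426  -1026
Δ²: 82  16  -410
Δ: 18  100  116
b: -9  9  109

109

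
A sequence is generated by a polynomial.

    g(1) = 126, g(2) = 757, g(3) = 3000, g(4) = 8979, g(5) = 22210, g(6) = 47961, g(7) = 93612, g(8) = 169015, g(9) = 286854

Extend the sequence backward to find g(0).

15

631  2243  5979  13231  25751  45651  75403  117839
1612  3736  7252  12520  19900  29752  42436
2124  3516  5268  7380  9852  12684
1392  1752  2112  2472  2832
360  360  360  360
The fifth differences are constant at 360.
Work back: 1392 − 360 = 1032;  2124 − 1032 = 1092;  1612 − 1092 = 520;  631 − 520 = 111;  126 − 111 = 15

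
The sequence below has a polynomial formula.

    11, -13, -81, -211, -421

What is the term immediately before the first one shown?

9

-24, -68, -130, -210
-44, -62, -80
-18, -18
The third differences are constant at -18.
Work back: -44 + 18 = -26;  -24 + 26 = 2;  11 − 2 = 9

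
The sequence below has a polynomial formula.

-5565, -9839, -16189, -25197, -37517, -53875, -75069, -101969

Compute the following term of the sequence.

-135517

D1: -4274, -6350, -9008, -12320, -16358, -21194, -26900
D2: -2076, -2658, -3312, -4038, -4836, -5706
D3: -582, -654, -726, -798, -870
D4: -72, -72, -72, -72
Fourth differences constant at -72.
-870 − 72 = -942;  -5706 − 942 = -6648;  -26900 − 6648 = -33548;  -101969 − 33548 = -135517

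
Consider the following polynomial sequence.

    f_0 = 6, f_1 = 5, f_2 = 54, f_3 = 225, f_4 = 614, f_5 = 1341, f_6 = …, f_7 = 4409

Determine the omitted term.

2550

Using the first 6 terms:
Δ: -1  49  171  389  727
Δ²: 50  122  218  338
Δ³: 72  96  120
Δ⁴: 24  24
Constant fourth difference = 24.
Extend forward: 120 + 24 = 144;  338 + 144 = 482;  727 + 482 = 1209;  1341 + 1209 = 2550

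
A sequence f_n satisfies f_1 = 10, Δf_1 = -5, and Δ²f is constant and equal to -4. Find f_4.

-17

Build the table forward from the leading diagonal:
D2: -4  -4  -4  -4
D1: -5  -9  -13  -17
f: 10  5  -4  -17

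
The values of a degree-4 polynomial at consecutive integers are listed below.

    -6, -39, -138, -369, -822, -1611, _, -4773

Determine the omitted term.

-2874

Using the first 6 terms:
-33  -99  -231  -453  -789
-66  -132  -222  -336
-66  -90  -114
-24  -24
Constant fourth difference = -24.
Extend forward: -114 − 24 = -138;  -336 − 138 = -474;  -789 − 474 = -1263;  -1611 − 1263 = -2874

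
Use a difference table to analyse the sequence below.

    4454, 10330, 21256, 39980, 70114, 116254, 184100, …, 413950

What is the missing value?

Using the first 7 terms:
First differences: 5876, 10926, 18724, 30134, 46140, 67846
Second differences: 5050, 7798, 11410, 16006, 21706
Third differences: 2748, 3612, 4596, 5700
Fourth differences: 864, 984, 1104
Fifth differences: 120, 120
Constant fifth difference = 120.
Extend forward: 1104 + 120 = 1224;  5700 + 1224 = 6924;  21706 + 6924 = 28630;  67846 + 28630 = 96476;  184100 + 96476 = 280576

280576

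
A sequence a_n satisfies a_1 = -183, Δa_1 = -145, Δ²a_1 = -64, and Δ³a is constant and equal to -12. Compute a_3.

-537

Build the table forward from the leading diagonal:
Δ³: -12, -12, -12
Δ²: -64, -76, -88
Δ: -145, -209, -285
a: -183, -328, -537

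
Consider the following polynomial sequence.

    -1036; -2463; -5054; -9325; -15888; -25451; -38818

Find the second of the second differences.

D1: -1427, -2591, -4271, -6563, -9563, -13367
D2: -1164, -1680, -2292, -3000, -3804
D3: -516, -612, -708, -804
D4: -96, -96, -96

-1680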